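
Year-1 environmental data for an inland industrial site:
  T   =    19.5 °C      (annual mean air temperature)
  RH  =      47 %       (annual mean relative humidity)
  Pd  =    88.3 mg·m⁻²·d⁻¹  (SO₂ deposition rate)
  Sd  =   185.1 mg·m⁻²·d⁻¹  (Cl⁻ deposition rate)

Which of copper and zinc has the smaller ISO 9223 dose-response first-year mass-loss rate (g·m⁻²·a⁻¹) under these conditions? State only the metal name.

copper: temperature factor f = -0.080·(9.5) = -0.7600
  SO₂ term: 0.0053·88.3^0.26·exp(0.059·47-0.7600) = 0.1272
  Sd branch = 0.01025·Sd^0.27·e^(0.036·RH+0.049·T) = 0.5925 μm/a
  r_corr = 0.1272 + 0.5925 = 0.7197 μm/a
  mass loss = 0.7197 μm/a × 8.96 g/cm³ = 6.449 g·m⁻²·a⁻¹
zinc: f(T) = -0.071·(T−10) [T>10 °C] = -0.6745
  SO₂ term: 0.0129·88.3^0.44·exp(0.046·47-0.6745) = 0.41
  Sd branch = 0.0175·Sd^0.57·e^(0.008·RH+0.085·T) = 2.622 μm/a
  sum: 0.41 + 2.622 → r_corr = 3.032 μm/a
  mass loss = 3.032 μm/a × 7.14 g/cm³ = 21.65 g·m⁻²·a⁻¹
Ordering by g·m⁻²·a⁻¹: zinc (21.6) > copper (6.45)

copper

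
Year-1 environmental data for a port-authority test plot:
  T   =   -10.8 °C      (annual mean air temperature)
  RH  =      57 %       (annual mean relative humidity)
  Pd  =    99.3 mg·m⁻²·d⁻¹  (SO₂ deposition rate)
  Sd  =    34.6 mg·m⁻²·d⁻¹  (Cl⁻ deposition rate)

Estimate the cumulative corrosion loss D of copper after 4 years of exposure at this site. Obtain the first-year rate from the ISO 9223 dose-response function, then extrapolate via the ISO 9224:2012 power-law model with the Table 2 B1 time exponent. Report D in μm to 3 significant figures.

D(4) = 0.401 μm

copper: temperature factor f = +0.126·(-20.8) = -2.6208
  Pd branch = 0.0053·Pd^0.26·e^(0.059·RH+f) = 0.0368 μm/a
  Sd branch = 0.01025·Sd^0.27·e^(0.036·RH+0.049·T) = 0.1224 μm/a
  r_corr = 0.0368 + 0.1224 = 0.1592 μm/a
ISO 9224: D(t) = r_corr · t^b with b = 0.667 (copper, B1)
  D(4) = 0.1592 × 4^0.667 = 0.1592 × 2.521 = 0.4012 μm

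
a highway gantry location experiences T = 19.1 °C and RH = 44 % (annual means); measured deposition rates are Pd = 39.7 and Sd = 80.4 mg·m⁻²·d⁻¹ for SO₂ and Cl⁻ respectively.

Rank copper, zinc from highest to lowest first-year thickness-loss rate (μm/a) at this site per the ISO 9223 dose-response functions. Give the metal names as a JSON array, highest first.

["zinc", "copper"]

copper: T>10 °C ⇒ hinge -0.080·(19.1−10) = -0.7280
  sulphur-dioxide contribution → 0.08938 μm/a
  chloride contribution → 0.4164 μm/a
  ⇒ r_corr(copper) = 0.5058 μm/a
zinc: temperature factor f = -0.071·(9.1) = -0.6461
  sulphur-dioxide contribution → 0.2585 μm/a
  chloride contribution → 1.538 μm/a
  total first-year rate 1.797 μm/a
Ordering by μm/a: zinc (1.8) > copper (0.506)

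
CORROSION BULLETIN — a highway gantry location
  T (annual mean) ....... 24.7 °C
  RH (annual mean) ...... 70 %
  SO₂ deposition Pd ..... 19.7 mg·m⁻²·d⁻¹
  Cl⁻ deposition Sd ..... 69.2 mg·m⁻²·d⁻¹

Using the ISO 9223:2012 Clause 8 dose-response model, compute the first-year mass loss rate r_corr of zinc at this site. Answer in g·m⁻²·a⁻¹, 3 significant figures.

r_corr = 23.0 g·m⁻²·a⁻¹

zinc: T>10 °C ⇒ hinge -0.071·(24.7−10) = -1.0437
  SO₂ term: 0.0129·19.7^0.44·exp(0.046·70-1.0437) = 0.422
  Sd branch = 0.0175·Sd^0.57·e^(0.008·RH+0.085·T) = 2.798 μm/a
  sum: 0.422 + 2.798 → r_corr = 3.22 μm/a
Convert to mass loss: 3.22 μm/a × 7.14 g/cm³ = 22.99 g·m⁻²·a⁻¹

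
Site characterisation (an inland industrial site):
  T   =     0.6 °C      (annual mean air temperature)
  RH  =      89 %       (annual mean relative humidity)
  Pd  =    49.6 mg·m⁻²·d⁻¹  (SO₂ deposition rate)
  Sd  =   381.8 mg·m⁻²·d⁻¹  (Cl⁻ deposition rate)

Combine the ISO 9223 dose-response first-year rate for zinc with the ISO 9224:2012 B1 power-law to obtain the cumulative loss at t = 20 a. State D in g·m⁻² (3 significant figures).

zinc: f(T) = +0.038·(T−10) [T≤10 °C] = -0.3572
  sulphur-dioxide contribution → 3.016 μm/a
  chloride contribution → 1.112 μm/a
  ⇒ r_corr(zinc) = 4.128 μm/a
Long-term exponent b (ISO 9224 Table 2, B1) = 0.813
  D(20) = 4.128 × 20^0.813 = 4.128 × 11.42 = 47.15 μm
  Mass loss = 47.15 μm × 7.14 g/cm³ = 336.7 g·m⁻²

D(20) = 337 g·m⁻²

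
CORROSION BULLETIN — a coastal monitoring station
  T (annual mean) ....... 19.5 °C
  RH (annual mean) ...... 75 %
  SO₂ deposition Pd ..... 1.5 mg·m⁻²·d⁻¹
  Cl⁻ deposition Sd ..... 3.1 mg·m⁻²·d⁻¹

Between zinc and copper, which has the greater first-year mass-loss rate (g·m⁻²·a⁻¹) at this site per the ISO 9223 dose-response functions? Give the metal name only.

copper

zinc: T>10 °C ⇒ hinge -0.071·(19.5−10) = -0.6745
  Pd branch = 0.0129·Pd^0.44·e^(0.046·RH+f) = 0.2474 μm/a
  Sd branch = 0.0175·Sd^0.57·e^(0.008·RH+0.085·T) = 0.3188 μm/a
  r_corr = 0.2474 + 0.3188 = 0.5662 μm/a
  mass loss = 0.5662 μm/a × 7.14 g/cm³ = 4.043 g·m⁻²·a⁻¹
copper: temperature factor f = -0.080·(9.5) = -0.7600
  SO₂ term: 0.0053·1.5^0.26·exp(0.059·75-0.7600) = 0.23
  Sd branch = 0.01025·Sd^0.27·e^(0.036·RH+0.049·T) = 0.5382 μm/a
  sum: 0.23 + 0.5382 → r_corr = 0.7682 μm/a
  mass loss = 0.7682 μm/a × 8.96 g/cm³ = 6.883 g·m⁻²·a⁻¹
Ordering by g·m⁻²·a⁻¹: copper (6.88) > zinc (4.04)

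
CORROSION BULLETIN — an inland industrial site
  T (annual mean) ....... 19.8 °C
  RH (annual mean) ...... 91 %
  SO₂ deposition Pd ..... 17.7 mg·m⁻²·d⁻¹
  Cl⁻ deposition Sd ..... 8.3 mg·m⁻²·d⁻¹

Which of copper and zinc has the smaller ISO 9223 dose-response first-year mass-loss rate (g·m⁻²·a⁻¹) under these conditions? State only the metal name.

copper: f(T) = -0.080·(T−10) [T>10 °C] = -0.7840
  sulphur-dioxide contribution → 1.096 μm/a
  chloride contribution → 1.268 μm/a
  ⇒ r_corr(copper) = 2.364 μm/a
  mass loss = 2.364 μm/a × 8.96 g/cm³ = 21.18 g·m⁻²·a⁻¹
zinc: T>10 °C ⇒ hinge -0.071·(19.8−10) = -0.6958
  sulphur-dioxide contribution → 1.498 μm/a
  chloride contribution → 0.6516 μm/a
  total first-year rate 2.149 μm/a
  mass loss = 2.149 μm/a × 7.14 g/cm³ = 15.35 g·m⁻²·a⁻¹
Ordering by g·m⁻²·a⁻¹: copper (21.2) > zinc (15.3)

zinc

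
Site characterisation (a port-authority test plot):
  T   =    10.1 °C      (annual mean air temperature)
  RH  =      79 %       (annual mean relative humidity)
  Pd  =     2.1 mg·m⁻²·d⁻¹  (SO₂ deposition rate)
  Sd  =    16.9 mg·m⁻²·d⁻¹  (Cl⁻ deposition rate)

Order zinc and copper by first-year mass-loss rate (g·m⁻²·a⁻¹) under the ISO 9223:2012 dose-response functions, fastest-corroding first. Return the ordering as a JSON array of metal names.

zinc: T>10 °C ⇒ hinge -0.071·(10.1−10) = -0.0071
  SO₂ term: 0.0129·2.1^0.44·exp(0.046·79-0.0071) = 0.6722
  Sd branch = 0.0175·Sd^0.57·e^(0.008·RH+0.085·T) = 0.3893 μm/a
  sum: 0.6722 + 0.3893 → r_corr = 1.061 μm/a
  mass loss = 1.061 μm/a × 7.14 g/cm³ = 7.579 g·m⁻²·a⁻¹
copper: f(T) = -0.080·(T−10) [T>10 °C] = -0.0080
  SO₂ term: 0.0053·2.1^0.26·exp(0.059·79-0.0080) = 0.6743
  Sd branch = 0.01025·Sd^0.27·e^(0.036·RH+0.049·T) = 0.6199 μm/a
  sum: 0.6743 + 0.6199 → r_corr = 1.294 μm/a
  mass loss = 1.294 μm/a × 8.96 g/cm³ = 11.6 g·m⁻²·a⁻¹
Ordering by g·m⁻²·a⁻¹: copper (11.6) > zinc (7.58)

["copper", "zinc"]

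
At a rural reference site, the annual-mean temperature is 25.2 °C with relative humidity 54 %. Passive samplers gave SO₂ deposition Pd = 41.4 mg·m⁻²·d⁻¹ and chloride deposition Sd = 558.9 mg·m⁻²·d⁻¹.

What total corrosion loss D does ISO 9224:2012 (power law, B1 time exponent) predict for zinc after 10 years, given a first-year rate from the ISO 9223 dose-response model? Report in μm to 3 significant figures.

D(10) = 56.7 μm

zinc: T>10 °C ⇒ hinge -0.071·(25.2−10) = -1.0792
  SO₂ term: 0.0129·41.4^0.44·exp(0.046·54-1.0792) = 0.2705
  Cl⁻ term: 0.0175·558.9^0.57·exp(0.008·54+0.085·25.2) = 8.451
  sum: 0.2705 + 8.451 → r_corr = 8.721 μm/a
ISO 9224: D(t) = r_corr · t^b with b = 0.813 (zinc, B1)
  D(10) = 8.721 × 10^0.813 = 8.721 × 6.501 = 56.7 μm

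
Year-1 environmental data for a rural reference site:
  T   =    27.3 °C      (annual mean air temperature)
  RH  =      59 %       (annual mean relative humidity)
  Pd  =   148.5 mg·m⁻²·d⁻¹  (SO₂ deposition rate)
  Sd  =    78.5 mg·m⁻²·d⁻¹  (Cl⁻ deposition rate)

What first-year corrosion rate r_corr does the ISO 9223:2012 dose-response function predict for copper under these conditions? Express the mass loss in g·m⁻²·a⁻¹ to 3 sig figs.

copper: f(T) = -0.080·(T−10) [T>10 °C] = -1.3840
  SO₂ term: 0.0053·148.5^0.26·exp(0.059·59-1.3840) = 0.1584
  Cl⁻ term: 0.01025·78.5^0.27·exp(0.036·59+0.049·27.3) = 1.061
  r_corr = 0.1584 + 1.061 = 1.219 μm/a
Convert to mass loss: 1.219 μm/a × 8.96 g/cm³ = 10.93 g·m⁻²·a⁻¹

r_corr = 10.9 g·m⁻²·a⁻¹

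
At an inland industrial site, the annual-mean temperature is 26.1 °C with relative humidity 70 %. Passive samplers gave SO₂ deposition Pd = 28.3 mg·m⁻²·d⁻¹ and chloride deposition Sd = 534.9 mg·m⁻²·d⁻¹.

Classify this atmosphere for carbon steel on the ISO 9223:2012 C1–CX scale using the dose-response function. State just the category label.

carbon steel: f(T) = -0.054·(T−10) [T>10 °C] = -0.8694
  sulphur-dioxide contribution → 17.11 μm/a
  chloride contribution → 143.5 μm/a
  total first-year rate 160.6 μm/a
ISO 9223 Table 2 (carbon steel): 80 < 161 ≤ 200 μm/a ⇒ C5

C5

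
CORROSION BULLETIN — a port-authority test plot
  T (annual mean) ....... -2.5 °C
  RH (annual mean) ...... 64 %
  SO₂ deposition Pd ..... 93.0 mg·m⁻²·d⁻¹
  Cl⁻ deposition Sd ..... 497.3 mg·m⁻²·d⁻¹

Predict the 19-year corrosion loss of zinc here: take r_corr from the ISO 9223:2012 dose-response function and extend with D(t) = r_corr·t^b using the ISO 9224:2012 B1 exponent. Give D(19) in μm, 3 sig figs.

zinc: f(T) = +0.038·(T−10) [T≤10 °C] = -0.4750
  Pd branch = 0.0129·Pd^0.44·e^(0.046·RH+f) = 1.119 μm/a
  Cl⁻ term: 0.0175·497.3^0.57·exp(0.008·64+0.085·-2.5) = 0.8132
  r_corr = 1.119 + 0.8132 = 1.933 μm/a
Power-law: D(19) = r_corr · 19^0.813
  D(19) = 1.933 × 19^0.813 = 1.933 × 10.96 = 21.17 μm

D(19) = 21.2 μm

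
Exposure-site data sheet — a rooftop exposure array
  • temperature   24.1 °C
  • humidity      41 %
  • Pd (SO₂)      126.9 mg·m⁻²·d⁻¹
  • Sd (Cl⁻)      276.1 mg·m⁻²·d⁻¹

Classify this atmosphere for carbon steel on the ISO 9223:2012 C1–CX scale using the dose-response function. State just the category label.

carbon steel: temperature factor f = -0.054·(14.1) = -0.7614
  sulphur-dioxide contribution → 23.29 μm/a
  chloride contribution → 33.75 μm/a
  ⇒ r_corr(carbon steel) = 57.05 μm/a
ISO 9223 Table 2 (carbon steel): 50 < 57 ≤ 80 μm/a ⇒ C4

C4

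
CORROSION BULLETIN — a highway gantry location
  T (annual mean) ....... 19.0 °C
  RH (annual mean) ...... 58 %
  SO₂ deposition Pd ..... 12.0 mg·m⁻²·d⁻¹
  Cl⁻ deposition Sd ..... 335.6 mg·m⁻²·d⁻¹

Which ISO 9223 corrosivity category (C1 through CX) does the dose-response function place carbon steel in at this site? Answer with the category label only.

C4

carbon steel: T>10 °C ⇒ hinge -0.054·(19.0−10) = -0.4860
  sulphur-dioxide contribution → 12.64 μm/a
  chloride contribution → 54.44 μm/a
  ⇒ r_corr(carbon steel) = 67.08 μm/a
ISO 9223 Table 2 (carbon steel): 50 < 67.1 ≤ 80 μm/a ⇒ C4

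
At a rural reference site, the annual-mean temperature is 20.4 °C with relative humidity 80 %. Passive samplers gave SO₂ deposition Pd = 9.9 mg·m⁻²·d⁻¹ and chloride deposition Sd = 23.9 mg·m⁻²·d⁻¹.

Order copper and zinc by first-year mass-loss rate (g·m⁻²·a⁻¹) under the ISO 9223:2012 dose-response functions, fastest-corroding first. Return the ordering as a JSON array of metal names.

copper: f(T) = -0.080·(T−10) [T>10 °C] = -0.8320
  SO₂ term: 0.0053·9.9^0.26·exp(0.059·80-0.8320) = 0.4695
  Sd branch = 0.01025·Sd^0.27·e^(0.036·RH+0.049·T) = 1.169 μm/a
  r_corr = 0.4695 + 1.169 = 1.638 μm/a
  mass loss = 1.638 μm/a × 8.96 g/cm³ = 14.68 g·m⁻²·a⁻¹
zinc: T>10 °C ⇒ hinge -0.071·(20.4−10) = -0.7384
  Pd branch = 0.0129·Pd^0.44·e^(0.046·RH+f) = 0.6702 μm/a
  Sd branch = 0.0175·Sd^0.57·e^(0.008·RH+0.085·T) = 1.147 μm/a
  sum: 0.6702 + 1.147 → r_corr = 1.818 μm/a
  mass loss = 1.818 μm/a × 7.14 g/cm³ = 12.98 g·m⁻²·a⁻¹
Ordering by g·m⁻²·a⁻¹: copper (14.7) > zinc (13)

["copper", "zinc"]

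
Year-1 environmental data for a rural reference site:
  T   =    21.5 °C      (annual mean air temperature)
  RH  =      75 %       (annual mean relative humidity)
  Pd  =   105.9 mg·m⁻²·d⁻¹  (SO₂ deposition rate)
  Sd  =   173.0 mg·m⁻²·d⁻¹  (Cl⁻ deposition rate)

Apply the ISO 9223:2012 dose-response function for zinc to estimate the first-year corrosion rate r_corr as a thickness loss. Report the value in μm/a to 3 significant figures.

r_corr = 5.14 μm/a

zinc: temperature factor f = -0.071·(11.5) = -0.8165
  SO₂ term: 0.0129·105.9^0.44·exp(0.046·75-0.8165) = 1.397
  Sd branch = 0.0175·Sd^0.57·e^(0.008·RH+0.085·T) = 3.741 μm/a
  r_corr = 1.397 + 3.741 = 5.138 μm/a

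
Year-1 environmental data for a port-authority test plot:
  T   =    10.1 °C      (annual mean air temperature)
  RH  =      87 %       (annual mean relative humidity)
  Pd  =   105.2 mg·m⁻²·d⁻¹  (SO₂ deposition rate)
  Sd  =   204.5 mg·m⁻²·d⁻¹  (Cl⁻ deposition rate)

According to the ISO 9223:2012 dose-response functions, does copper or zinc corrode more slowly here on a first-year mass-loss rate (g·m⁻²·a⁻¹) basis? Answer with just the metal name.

copper: T>10 °C ⇒ hinge -0.080·(10.1−10) = -0.0080
  sulphur-dioxide contribution → 2.991 μm/a
  chloride contribution → 1.621 μm/a
  ⇒ r_corr(copper) = 4.611 μm/a
  mass loss = 4.611 μm/a × 8.96 g/cm³ = 41.32 g·m⁻²·a⁻¹
zinc: f(T) = -0.071·(T−10) [T>10 °C] = -0.0071
  sulphur-dioxide contribution → 5.436 μm/a
  chloride contribution → 1.719 μm/a
  ⇒ r_corr(zinc) = 7.154 μm/a
  mass loss = 7.154 μm/a × 7.14 g/cm³ = 51.08 g·m⁻²·a⁻¹
Ordering by g·m⁻²·a⁻¹: zinc (51.1) > copper (41.3)

copper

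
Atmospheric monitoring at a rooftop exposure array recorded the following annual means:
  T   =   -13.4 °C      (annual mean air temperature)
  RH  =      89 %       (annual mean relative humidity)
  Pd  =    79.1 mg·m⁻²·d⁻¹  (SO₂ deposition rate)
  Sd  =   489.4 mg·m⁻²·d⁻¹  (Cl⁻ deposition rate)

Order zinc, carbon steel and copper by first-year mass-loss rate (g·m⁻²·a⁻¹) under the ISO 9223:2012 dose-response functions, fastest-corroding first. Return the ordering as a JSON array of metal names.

zinc: temperature factor f = +0.038·(-23.4) = -0.8892
  SO₂ term: 0.0129·79.1^0.44·exp(0.046·89-0.8892) = 2.176
  Sd branch = 0.0175·Sd^0.57·e^(0.008·RH+0.085·T) = 0.3897 μm/a
  sum: 2.176 + 0.3897 → r_corr = 2.565 μm/a
  mass loss = 2.565 μm/a × 7.14 g/cm³ = 18.32 g·m⁻²·a⁻¹
carbon steel: temperature factor f = +0.150·(-23.4) = -3.5100
  SO₂ term: 1.77·79.1^0.52·exp(0.02·89-3.5100) = 3.046
  Cl⁻ term: 0.102·489.4^0.62·exp(0.033·89+0.04·-13.4) = 52.35
  r_corr = 3.046 + 52.35 = 55.4 μm/a
  mass loss = 55.4 μm/a × 7.85 g/cm³ = 434.9 g·m⁻²·a⁻¹
copper: temperature factor f = +0.126·(-23.4) = -2.9484
  Pd branch = 0.0053·Pd^0.26·e^(0.059·RH+f) = 0.1651 μm/a
  Cl⁻ term: 0.01025·489.4^0.27·exp(0.036·89+0.049·-13.4) = 0.697
  sum: 0.1651 + 0.697 → r_corr = 0.8622 μm/a
  mass loss = 0.8622 μm/a × 8.96 g/cm³ = 7.725 g·m⁻²·a⁻¹
Ordering by g·m⁻²·a⁻¹: carbon steel (435) > zinc (18.3) > copper (7.72)

["carbon steel", "zinc", "copper"]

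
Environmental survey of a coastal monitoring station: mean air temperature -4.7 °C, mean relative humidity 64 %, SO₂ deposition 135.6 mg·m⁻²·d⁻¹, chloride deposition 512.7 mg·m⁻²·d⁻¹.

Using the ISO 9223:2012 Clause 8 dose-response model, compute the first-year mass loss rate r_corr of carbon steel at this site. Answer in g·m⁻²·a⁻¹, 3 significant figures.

r_corr = 333 g·m⁻²·a⁻¹

carbon steel: f(T) = +0.150·(T−10) [T≤10 °C] = -2.2050
  sulphur-dioxide contribution → 9.016 μm/a
  chloride contribution → 33.44 μm/a
  ⇒ r_corr(carbon steel) = 42.46 μm/a
Convert to mass loss: 42.46 μm/a × 7.85 g/cm³ = 333.3 g·m⁻²·a⁻¹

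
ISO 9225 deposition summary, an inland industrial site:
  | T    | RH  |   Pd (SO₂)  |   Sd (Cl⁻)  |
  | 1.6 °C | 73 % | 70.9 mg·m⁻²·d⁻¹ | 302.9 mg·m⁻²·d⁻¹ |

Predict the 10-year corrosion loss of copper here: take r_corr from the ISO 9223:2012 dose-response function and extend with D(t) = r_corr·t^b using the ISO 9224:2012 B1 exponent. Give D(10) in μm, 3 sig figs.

copper: f(T) = +0.126·(T−10) [T≤10 °C] = -1.0584
  Pd branch = 0.0053·Pd^0.26·e^(0.059·RH+f) = 0.4133 μm/a
  Sd branch = 0.01025·Sd^0.27·e^(0.036·RH+0.049·T) = 0.7179 μm/a
  r_corr = 0.4133 + 0.7179 = 1.131 μm/a
Power-law: D(10) = r_corr · 10^0.667
  D(10) = 1.131 × 10^0.667 = 1.131 × 4.645 = 5.255 μm

D(10) = 5.25 μm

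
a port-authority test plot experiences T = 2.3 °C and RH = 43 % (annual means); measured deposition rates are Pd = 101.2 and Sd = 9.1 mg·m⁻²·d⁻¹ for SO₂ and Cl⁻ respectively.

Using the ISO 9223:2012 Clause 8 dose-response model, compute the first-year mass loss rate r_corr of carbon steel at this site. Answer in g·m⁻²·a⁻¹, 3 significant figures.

r_corr = 128 g·m⁻²·a⁻¹

carbon steel: temperature factor f = +0.150·(-7.7) = -1.1550
  Pd branch = 1.77·Pd^0.52·e^(0.02·RH+f) = 14.54 μm/a
  Sd branch = 0.102·Sd^0.62·e^(0.033·RH+0.04·T) = 1.817 μm/a
  r_corr = 14.54 + 1.817 = 16.36 μm/a
Convert to mass loss: 16.36 μm/a × 7.85 g/cm³ = 128.4 g·m⁻²·a⁻¹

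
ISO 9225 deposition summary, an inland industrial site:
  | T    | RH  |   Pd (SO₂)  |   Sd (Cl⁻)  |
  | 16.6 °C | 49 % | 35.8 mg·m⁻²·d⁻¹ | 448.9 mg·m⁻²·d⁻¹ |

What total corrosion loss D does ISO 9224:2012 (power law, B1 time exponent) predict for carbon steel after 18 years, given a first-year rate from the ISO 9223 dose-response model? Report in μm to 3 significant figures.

D(18) = 296 μm

carbon steel: f(T) = -0.054·(T−10) [T>10 °C] = -0.3564
  sulphur-dioxide contribution → 21.22 μm/a
  chloride contribution → 44.01 μm/a
  ⇒ r_corr(carbon steel) = 65.23 μm/a
ISO 9224: D(t) = r_corr · t^b with b = 0.523 (carbon steel, B1)
  D(18) = 65.23 × 18^0.523 = 65.23 × 4.534 = 295.8 μm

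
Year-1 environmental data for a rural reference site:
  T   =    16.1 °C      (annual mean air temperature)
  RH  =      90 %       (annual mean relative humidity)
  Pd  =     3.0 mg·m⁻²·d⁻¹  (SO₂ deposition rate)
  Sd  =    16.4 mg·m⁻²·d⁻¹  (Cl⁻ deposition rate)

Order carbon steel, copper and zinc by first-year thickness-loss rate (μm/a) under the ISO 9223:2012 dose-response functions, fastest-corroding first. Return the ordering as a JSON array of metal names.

["carbon steel", "copper", "zinc"]

carbon steel: temperature factor f = -0.054·(6.1) = -0.3294
  SO₂ term: 1.77·3.0^0.52·exp(0.02·90-0.3294) = 13.64
  Sd branch = 0.102·Sd^0.62·e^(0.033·RH+0.04·T) = 21.45 μm/a
  sum: 13.64 + 21.45 → r_corr = 35.08 μm/a
copper: temperature factor f = -0.080·(6.1) = -0.4880
  SO₂ term: 0.0053·3.0^0.26·exp(0.059·90-0.4880) = 0.876
  Cl⁻ term: 0.01025·16.4^0.27·exp(0.036·90+0.049·16.1) = 1.226
  r_corr = 0.876 + 1.226 = 2.102 μm/a
zinc: T>10 °C ⇒ hinge -0.071·(16.1−10) = -0.4331
  Pd branch = 0.0129·Pd^0.44·e^(0.046·RH+f) = 0.8519 μm/a
  Cl⁻ term: 0.0175·16.4^0.57·exp(0.008·90+0.085·16.1) = 0.6959
  r_corr = 0.8519 + 0.6959 = 1.548 μm/a
Ordering by μm/a: carbon steel (35.1) > copper (2.1) > zinc (1.55)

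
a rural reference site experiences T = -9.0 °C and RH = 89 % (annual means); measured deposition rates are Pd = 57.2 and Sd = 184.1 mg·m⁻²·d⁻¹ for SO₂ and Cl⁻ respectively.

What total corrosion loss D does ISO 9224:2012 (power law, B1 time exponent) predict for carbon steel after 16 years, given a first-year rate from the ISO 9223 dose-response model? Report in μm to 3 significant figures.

carbon steel: T≤10 °C ⇒ hinge +0.150·(-9.0−10) = -2.8500
  sulphur-dioxide contribution → 4.979 μm/a
  chloride contribution → 34.05 μm/a
  total first-year rate 39.03 μm/a
Power-law: D(16) = r_corr · 16^0.523
  D(16) = 39.03 × 16^0.523 = 39.03 × 4.263 = 166.4 μm

D(16) = 166 μm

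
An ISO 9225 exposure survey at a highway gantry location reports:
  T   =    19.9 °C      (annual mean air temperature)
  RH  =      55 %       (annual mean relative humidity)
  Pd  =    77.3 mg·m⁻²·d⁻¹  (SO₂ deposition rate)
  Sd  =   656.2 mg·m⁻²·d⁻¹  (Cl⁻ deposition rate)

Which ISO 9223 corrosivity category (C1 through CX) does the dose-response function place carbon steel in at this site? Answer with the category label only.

C5

carbon steel: temperature factor f = -0.054·(9.9) = -0.5346
  sulphur-dioxide contribution → 29.88 μm/a
  chloride contribution → 77.46 μm/a
  total first-year rate 107.3 μm/a
Category bounds: 80…200 μm/a bracket r_corr ⇒ C5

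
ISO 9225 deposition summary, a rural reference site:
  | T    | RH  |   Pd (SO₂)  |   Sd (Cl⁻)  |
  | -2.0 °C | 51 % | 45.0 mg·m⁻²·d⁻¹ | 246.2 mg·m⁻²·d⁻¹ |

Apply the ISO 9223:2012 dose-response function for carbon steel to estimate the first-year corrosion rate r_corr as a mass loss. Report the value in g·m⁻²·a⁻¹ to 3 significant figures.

carbon steel: T≤10 °C ⇒ hinge +0.150·(-2.0−10) = -1.8000
  sulphur-dioxide contribution → 5.873 μm/a
  chloride contribution → 15.39 μm/a
  ⇒ r_corr(carbon steel) = 21.27 μm/a
Convert to mass loss: 21.27 μm/a × 7.85 g/cm³ = 167 g·m⁻²·a⁻¹

r_corr = 167 g·m⁻²·a⁻¹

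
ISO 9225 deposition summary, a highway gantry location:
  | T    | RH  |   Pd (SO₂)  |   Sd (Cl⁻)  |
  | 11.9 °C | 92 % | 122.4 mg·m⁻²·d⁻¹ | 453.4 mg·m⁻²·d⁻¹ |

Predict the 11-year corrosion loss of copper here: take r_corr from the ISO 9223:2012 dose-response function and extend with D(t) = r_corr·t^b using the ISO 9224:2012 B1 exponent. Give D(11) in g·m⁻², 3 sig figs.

copper: T>10 °C ⇒ hinge -0.080·(11.9−10) = -0.1520
  sulphur-dioxide contribution → 3.618 μm/a
  chloride contribution → 2.628 μm/a
  ⇒ r_corr(copper) = 6.246 μm/a
ISO 9224: D(t) = r_corr · t^b with b = 0.667 (copper, B1)
  D(11) = 6.246 × 11^0.667 = 6.246 × 4.95 = 30.92 μm
  Mass loss = 30.92 μm × 8.96 g/cm³ = 277 g·m⁻²

D(11) = 277 g·m⁻²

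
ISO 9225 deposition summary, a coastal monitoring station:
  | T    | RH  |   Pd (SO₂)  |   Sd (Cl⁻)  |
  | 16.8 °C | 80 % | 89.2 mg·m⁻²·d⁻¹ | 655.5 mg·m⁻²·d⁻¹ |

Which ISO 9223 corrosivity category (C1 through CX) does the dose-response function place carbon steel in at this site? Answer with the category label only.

CX

carbon steel: T>10 °C ⇒ hinge -0.054·(16.8−10) = -0.3672
  SO₂ term: 1.77·89.2^0.52·exp(0.02·80-0.3672) = 62.74
  Sd branch = 0.102·Sd^0.62·e^(0.033·RH+0.04·T) = 156 μm/a
  sum: 62.74 + 156 → r_corr = 218.8 μm/a
219 μm/a falls in (200, 700] for carbon steel → category CX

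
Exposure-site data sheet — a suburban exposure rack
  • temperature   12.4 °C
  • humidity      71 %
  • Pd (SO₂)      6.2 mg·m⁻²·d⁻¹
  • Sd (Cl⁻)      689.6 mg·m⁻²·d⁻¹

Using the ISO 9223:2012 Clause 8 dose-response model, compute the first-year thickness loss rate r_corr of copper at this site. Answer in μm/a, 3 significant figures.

copper: f(T) = -0.080·(T−10) [T>10 °C] = -0.1920
  sulphur-dioxide contribution → 0.4636 μm/a
  chloride contribution → 1.416 μm/a
  total first-year rate 1.88 μm/a

r_corr = 1.88 μm/a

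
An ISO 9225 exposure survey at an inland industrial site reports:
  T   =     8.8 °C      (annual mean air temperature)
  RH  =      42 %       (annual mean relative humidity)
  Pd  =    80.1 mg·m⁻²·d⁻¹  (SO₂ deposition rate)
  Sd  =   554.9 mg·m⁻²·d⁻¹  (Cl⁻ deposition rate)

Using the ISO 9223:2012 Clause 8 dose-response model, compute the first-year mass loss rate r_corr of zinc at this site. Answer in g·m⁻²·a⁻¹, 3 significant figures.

zinc: T≤10 °C ⇒ hinge +0.038·(8.8−10) = -0.0456
  SO₂ term: 0.0129·80.1^0.44·exp(0.046·42-0.0456) = 0.5854
  Cl⁻ term: 0.0175·554.9^0.57·exp(0.008·42+0.085·8.8) = 1.897
  r_corr = 0.5854 + 1.897 = 2.482 μm/a
Convert to mass loss: 2.482 μm/a × 7.14 g/cm³ = 17.72 g·m⁻²·a⁻¹

r_corr = 17.7 g·m⁻²·a⁻¹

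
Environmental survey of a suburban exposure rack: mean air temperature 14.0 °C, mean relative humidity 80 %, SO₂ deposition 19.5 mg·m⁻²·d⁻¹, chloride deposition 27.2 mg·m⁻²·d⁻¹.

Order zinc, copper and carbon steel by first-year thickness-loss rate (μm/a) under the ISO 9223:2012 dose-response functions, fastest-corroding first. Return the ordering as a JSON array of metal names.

zinc: f(T) = -0.071·(T−10) [T>10 °C] = -0.2840
  sulphur-dioxide contribution → 1.423 μm/a
  chloride contribution → 0.717 μm/a
  ⇒ r_corr(zinc) = 2.14 μm/a
copper: f(T) = -0.080·(T−10) [T>10 °C] = -0.3200
  sulphur-dioxide contribution → 0.9345 μm/a
  chloride contribution → 0.8846 μm/a
  total first-year rate 1.819 μm/a
carbon steel: temperature factor f = -0.054·(4.0) = -0.2160
  sulphur-dioxide contribution → 33.1 μm/a
  chloride contribution → 19.4 μm/a
  total first-year rate 52.5 μm/a
Ordering by μm/a: carbon steel (52.5) > zinc (2.14) > copper (1.82)

["carbon steel", "zinc", "copper"]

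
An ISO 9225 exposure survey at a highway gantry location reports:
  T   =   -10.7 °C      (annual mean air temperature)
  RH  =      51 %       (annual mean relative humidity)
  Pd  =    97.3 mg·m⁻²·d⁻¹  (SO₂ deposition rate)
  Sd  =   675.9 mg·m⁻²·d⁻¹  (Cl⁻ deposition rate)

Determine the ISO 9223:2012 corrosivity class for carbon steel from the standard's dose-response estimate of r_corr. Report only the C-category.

C2

carbon steel: f(T) = +0.150·(T−10) [T≤10 °C] = -3.1050
  sulphur-dioxide contribution → 2.378 μm/a
  chloride contribution → 20.33 μm/a
  total first-year rate 22.71 μm/a
22.7 μm/a falls in (1.3, 25] for carbon steel → category C2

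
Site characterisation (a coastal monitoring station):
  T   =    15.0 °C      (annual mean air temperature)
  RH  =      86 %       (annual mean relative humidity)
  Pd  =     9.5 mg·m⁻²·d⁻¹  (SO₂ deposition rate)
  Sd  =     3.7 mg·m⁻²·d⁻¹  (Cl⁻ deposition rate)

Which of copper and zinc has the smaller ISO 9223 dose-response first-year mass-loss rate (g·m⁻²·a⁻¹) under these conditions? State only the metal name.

zinc

copper: temperature factor f = -0.080·(5.0) = -0.4000
  Pd branch = 0.0053·Pd^0.26·e^(0.059·RH+f) = 1.019 μm/a
  Sd branch = 0.01025·Sd^0.27·e^(0.036·RH+0.049·T) = 0.6729 μm/a
  sum: 1.019 + 0.6729 → r_corr = 1.692 μm/a
  mass loss = 1.692 μm/a × 8.96 g/cm³ = 15.16 g·m⁻²·a⁻¹
zinc: T>10 °C ⇒ hinge -0.071·(15.0−10) = -0.3550
  SO₂ term: 0.0129·9.5^0.44·exp(0.046·86-0.3550) = 1.273
  Cl⁻ term: 0.0175·3.7^0.57·exp(0.008·86+0.085·15.0) = 0.2627
  sum: 1.273 + 0.2627 → r_corr = 1.535 μm/a
  mass loss = 1.535 μm/a × 7.14 g/cm³ = 10.96 g·m⁻²·a⁻¹
Ordering by g·m⁻²·a⁻¹: copper (15.2) > zinc (11)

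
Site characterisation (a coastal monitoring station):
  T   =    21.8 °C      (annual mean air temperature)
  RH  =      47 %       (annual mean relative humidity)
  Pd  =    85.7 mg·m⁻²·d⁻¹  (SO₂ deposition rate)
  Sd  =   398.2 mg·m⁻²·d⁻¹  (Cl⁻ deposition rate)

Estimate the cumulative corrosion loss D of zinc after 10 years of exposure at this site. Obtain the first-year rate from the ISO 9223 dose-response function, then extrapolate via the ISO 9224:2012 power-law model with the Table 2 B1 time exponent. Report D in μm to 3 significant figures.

zinc: f(T) = -0.071·(T−10) [T>10 °C] = -0.8378
  SO₂ term: 0.0129·85.7^0.44·exp(0.046·47-0.8378) = 0.3437
  Sd branch = 0.0175·Sd^0.57·e^(0.008·RH+0.085·T) = 4.933 μm/a
  r_corr = 0.3437 + 4.933 = 5.277 μm/a
ISO 9224: D(t) = r_corr · t^b with b = 0.813 (zinc, B1)
  D(10) = 5.277 × 10^0.813 = 5.277 × 6.501 = 34.31 μm

D(10) = 34.3 μm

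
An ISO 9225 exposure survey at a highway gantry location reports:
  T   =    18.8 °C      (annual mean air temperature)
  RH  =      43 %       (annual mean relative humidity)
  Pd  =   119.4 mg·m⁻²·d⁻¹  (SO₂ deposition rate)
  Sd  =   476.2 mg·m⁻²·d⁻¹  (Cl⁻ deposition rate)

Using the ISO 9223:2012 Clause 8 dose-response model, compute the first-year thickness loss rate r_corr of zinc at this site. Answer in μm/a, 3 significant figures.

r_corr = 4.51 μm/a

zinc: temperature factor f = -0.071·(8.8) = -0.6248
  Pd branch = 0.0129·Pd^0.44·e^(0.046·RH+f) = 0.4094 μm/a
  Sd branch = 0.0175·Sd^0.57·e^(0.008·RH+0.085·T) = 4.1 μm/a
  sum: 0.4094 + 4.1 → r_corr = 4.509 μm/a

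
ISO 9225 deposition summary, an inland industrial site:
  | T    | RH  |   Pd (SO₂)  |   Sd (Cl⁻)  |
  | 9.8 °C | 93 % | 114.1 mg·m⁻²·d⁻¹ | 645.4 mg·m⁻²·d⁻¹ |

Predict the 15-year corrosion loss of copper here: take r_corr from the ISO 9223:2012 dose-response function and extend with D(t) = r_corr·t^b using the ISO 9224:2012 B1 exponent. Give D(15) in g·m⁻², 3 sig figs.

D(15) = 381 g·m⁻²

copper: temperature factor f = +0.126·(-0.2) = -0.0252
  SO₂ term: 0.0053·114.1^0.26·exp(0.059·93-0.0252) = 4.278
  Sd branch = 0.01025·Sd^0.27·e^(0.036·RH+0.049·T) = 2.704 μm/a
  sum: 4.278 + 2.704 → r_corr = 6.981 μm/a
ISO 9224: D(t) = r_corr · t^b with b = 0.667 (copper, B1)
  D(15) = 6.981 × 15^0.667 = 6.981 × 6.088 = 42.5 μm
  Mass loss = 42.5 μm × 8.96 g/cm³ = 380.8 g·m⁻²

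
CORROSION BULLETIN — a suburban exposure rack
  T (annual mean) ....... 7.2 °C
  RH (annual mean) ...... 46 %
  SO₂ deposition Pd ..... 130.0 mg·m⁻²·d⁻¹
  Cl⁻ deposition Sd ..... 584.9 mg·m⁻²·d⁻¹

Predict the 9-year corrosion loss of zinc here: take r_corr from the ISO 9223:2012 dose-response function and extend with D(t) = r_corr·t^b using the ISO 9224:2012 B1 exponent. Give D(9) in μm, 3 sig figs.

D(9) = 15.4 μm

zinc: f(T) = +0.038·(T−10) [T≤10 °C] = -0.1064
  Pd branch = 0.0129·Pd^0.44·e^(0.046·RH+f) = 0.8194 μm/a
  Sd branch = 0.0175·Sd^0.57·e^(0.008·RH+0.085·T) = 1.762 μm/a
  sum: 0.8194 + 1.762 → r_corr = 2.581 μm/a
Power-law: D(9) = r_corr · 9^0.813
  D(9) = 2.581 × 9^0.813 = 2.581 × 5.968 = 15.4 μm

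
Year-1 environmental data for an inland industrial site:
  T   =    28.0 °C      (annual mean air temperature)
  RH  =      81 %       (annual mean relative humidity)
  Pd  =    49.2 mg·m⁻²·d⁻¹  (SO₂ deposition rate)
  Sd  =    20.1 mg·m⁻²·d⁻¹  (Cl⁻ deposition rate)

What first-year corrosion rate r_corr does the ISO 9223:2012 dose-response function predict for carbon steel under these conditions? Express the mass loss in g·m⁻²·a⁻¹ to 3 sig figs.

r_corr = 430 g·m⁻²·a⁻¹

carbon steel: f(T) = -0.054·(T−10) [T>10 °C] = -0.9720
  sulphur-dioxide contribution → 25.66 μm/a
  chloride contribution → 29.1 μm/a
  ⇒ r_corr(carbon steel) = 54.76 μm/a
Convert to mass loss: 54.76 μm/a × 7.85 g/cm³ = 429.8 g·m⁻²·a⁻¹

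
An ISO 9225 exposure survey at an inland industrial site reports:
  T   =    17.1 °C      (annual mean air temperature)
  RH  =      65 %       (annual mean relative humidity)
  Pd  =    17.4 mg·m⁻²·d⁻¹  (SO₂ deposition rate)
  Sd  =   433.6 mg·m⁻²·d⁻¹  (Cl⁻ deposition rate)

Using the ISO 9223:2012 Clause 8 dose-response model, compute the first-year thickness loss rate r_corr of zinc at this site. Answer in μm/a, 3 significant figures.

r_corr = 4.56 μm/a

zinc: temperature factor f = -0.071·(7.1) = -0.5041
  sulphur-dioxide contribution → 0.5446 μm/a
  chloride contribution → 4.011 μm/a
  total first-year rate 4.556 μm/a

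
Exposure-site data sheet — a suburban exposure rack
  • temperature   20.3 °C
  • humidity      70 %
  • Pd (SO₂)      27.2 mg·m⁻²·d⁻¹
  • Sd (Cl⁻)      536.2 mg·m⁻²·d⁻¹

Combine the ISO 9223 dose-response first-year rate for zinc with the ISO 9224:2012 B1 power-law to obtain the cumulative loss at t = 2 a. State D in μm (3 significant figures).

zinc: temperature factor f = -0.071·(10.3) = -0.7313
  Pd branch = 0.0129·Pd^0.44·e^(0.046·RH+f) = 0.6647 μm/a
  Cl⁻ term: 0.0175·536.2^0.57·exp(0.008·70+0.085·20.3) = 6.185
  sum: 0.6647 + 6.185 → r_corr = 6.85 μm/a
ISO 9224: D(t) = r_corr · t^b with b = 0.813 (zinc, B1)
  D(2) = 6.85 × 2^0.813 = 6.85 × 1.757 = 12.03 μm

D(2) = 12.0 μm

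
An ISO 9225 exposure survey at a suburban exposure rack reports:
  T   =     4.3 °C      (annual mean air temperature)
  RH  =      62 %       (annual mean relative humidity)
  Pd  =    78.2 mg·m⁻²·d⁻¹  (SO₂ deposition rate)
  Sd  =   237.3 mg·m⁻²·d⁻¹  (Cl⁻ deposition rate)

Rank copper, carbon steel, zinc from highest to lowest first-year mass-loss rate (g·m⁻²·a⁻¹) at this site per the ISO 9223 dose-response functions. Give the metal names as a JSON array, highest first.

["carbon steel", "zinc", "copper"]

copper: T≤10 °C ⇒ hinge +0.126·(4.3−10) = -0.7182
  sulphur-dioxide contribution → 0.3113 μm/a
  chloride contribution → 0.5163 μm/a
  total first-year rate 0.8277 μm/a
  mass loss = 0.8277 μm/a × 8.96 g/cm³ = 7.416 g·m⁻²·a⁻¹
carbon steel: f(T) = +0.150·(T−10) [T≤10 °C] = -0.8550
  sulphur-dioxide contribution → 25.1 μm/a
  chloride contribution → 27.83 μm/a
  total first-year rate 52.93 μm/a
  mass loss = 52.93 μm/a × 7.85 g/cm³ = 415.5 g·m⁻²·a⁻¹
zinc: f(T) = +0.038·(T−10) [T≤10 °C] = -0.2166
  sulphur-dioxide contribution → 1.225 μm/a
  chloride contribution → 0.9356 μm/a
  total first-year rate 2.161 μm/a
  mass loss = 2.161 μm/a × 7.14 g/cm³ = 15.43 g·m⁻²·a⁻¹
Ordering by g·m⁻²·a⁻¹: carbon steel (416) > zinc (15.4) > copper (7.42)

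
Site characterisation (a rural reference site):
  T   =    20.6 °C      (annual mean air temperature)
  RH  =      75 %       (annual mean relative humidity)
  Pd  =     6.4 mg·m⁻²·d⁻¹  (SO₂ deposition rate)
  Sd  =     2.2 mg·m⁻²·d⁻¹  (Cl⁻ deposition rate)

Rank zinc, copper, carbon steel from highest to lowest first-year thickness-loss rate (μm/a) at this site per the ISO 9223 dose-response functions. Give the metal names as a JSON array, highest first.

["carbon steel", "copper", "zinc"]

zinc: f(T) = -0.071·(T−10) [T>10 °C] = -0.7526
  Pd branch = 0.0129·Pd^0.44·e^(0.046·RH+f) = 0.4333 μm/a
  Cl⁻ term: 0.0175·2.2^0.57·exp(0.008·75+0.085·20.6) = 0.2879
  r_corr = 0.4333 + 0.2879 = 0.7212 μm/a
copper: f(T) = -0.080·(T−10) [T>10 °C] = -0.8480
  SO₂ term: 0.0053·6.4^0.26·exp(0.059·75-0.8480) = 0.3072
  Sd branch = 0.01025·Sd^0.27·e^(0.036·RH+0.049·T) = 0.5178 μm/a
  sum: 0.3072 + 0.5178 → r_corr = 0.8249 μm/a
carbon steel: temperature factor f = -0.054·(10.6) = -0.5724
  SO₂ term: 1.77·6.4^0.52·exp(0.02·75-0.5724) = 11.75
  Cl⁻ term: 0.102·2.2^0.62·exp(0.033·75+0.04·20.6) = 4.504
  r_corr = 11.75 + 4.504 = 16.25 μm/a
Ordering by μm/a: carbon steel (16.3) > copper (0.825) > zinc (0.721)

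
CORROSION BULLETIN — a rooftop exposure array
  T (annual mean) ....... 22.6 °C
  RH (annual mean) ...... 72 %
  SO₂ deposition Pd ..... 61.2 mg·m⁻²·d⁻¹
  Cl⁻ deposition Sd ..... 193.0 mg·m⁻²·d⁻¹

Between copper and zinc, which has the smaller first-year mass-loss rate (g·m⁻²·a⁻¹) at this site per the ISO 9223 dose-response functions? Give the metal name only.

copper

copper: temperature factor f = -0.080·(12.6) = -1.0080
  SO₂ term: 0.0053·61.2^0.26·exp(0.059·72-1.0080) = 0.3944
  Sd branch = 0.01025·Sd^0.27·e^(0.036·RH+0.049·T) = 1.716 μm/a
  sum: 0.3944 + 1.716 → r_corr = 2.11 μm/a
  mass loss = 2.11 μm/a × 8.96 g/cm³ = 18.91 g·m⁻²·a⁻¹
zinc: f(T) = -0.071·(T−10) [T>10 °C] = -0.8946
  Pd branch = 0.0129·Pd^0.44·e^(0.046·RH+f) = 0.8843 μm/a
  Cl⁻ term: 0.0175·193.0^0.57·exp(0.008·72+0.085·22.6) = 4.268
  r_corr = 0.8843 + 4.268 = 5.152 μm/a
  mass loss = 5.152 μm/a × 7.14 g/cm³ = 36.79 g·m⁻²·a⁻¹
Ordering by g·m⁻²·a⁻¹: zinc (36.8) > copper (18.9)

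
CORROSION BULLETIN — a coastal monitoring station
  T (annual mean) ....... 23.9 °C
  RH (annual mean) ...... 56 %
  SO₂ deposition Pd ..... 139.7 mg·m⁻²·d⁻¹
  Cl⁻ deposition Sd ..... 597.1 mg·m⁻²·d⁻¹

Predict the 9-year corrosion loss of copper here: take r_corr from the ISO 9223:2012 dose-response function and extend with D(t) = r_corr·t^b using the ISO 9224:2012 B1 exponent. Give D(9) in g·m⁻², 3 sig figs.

copper: f(T) = -0.080·(T−10) [T>10 °C] = -1.1120
  SO₂ term: 0.0053·139.7^0.26·exp(0.059·56-1.1120) = 0.1714
  Sd branch = 0.01025·Sd^0.27·e^(0.036·RH+0.049·T) = 1.394 μm/a
  r_corr = 0.1714 + 1.394 = 1.566 μm/a
ISO 9224: D(t) = r_corr · t^b with b = 0.667 (copper, B1)
  D(9) = 1.566 × 9^0.667 = 1.566 × 4.33 = 6.78 μm
  Mass loss = 6.78 μm × 8.96 g/cm³ = 60.75 g·m⁻²

D(9) = 60.7 g·m⁻²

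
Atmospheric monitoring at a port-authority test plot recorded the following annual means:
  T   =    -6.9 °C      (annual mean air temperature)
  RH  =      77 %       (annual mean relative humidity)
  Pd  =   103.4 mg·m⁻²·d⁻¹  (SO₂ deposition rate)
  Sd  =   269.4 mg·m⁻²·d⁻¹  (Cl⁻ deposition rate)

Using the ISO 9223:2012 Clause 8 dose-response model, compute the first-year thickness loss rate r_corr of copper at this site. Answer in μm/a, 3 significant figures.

copper: temperature factor f = +0.126·(-16.9) = -2.1294
  Pd branch = 0.0053·Pd^0.26·e^(0.059·RH+f) = 0.1978 μm/a
  Sd branch = 0.01025·Sd^0.27·e^(0.036·RH+0.049·T) = 0.5296 μm/a
  sum: 0.1978 + 0.5296 → r_corr = 0.7274 μm/a

r_corr = 0.727 μm/a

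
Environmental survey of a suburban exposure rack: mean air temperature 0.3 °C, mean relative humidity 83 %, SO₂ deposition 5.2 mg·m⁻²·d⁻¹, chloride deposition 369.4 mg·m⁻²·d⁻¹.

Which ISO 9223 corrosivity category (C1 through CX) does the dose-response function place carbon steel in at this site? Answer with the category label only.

C4

carbon steel: T≤10 °C ⇒ hinge +0.150·(0.3−10) = -1.4550
  SO₂ term: 1.77·5.2^0.52·exp(0.02·83-1.4550) = 5.121
  Cl⁻ term: 0.102·369.4^0.62·exp(0.033·83+0.04·0.3) = 62.4
  r_corr = 5.121 + 62.4 = 67.52 μm/a
ISO 9223 Table 2 (carbon steel): 50 < 67.5 ≤ 80 μm/a ⇒ C4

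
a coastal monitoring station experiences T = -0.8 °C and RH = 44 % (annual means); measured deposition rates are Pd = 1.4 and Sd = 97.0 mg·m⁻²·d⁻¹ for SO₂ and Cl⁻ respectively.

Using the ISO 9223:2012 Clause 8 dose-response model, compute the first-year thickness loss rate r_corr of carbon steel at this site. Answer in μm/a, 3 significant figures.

r_corr = 8.20 μm/a

carbon steel: f(T) = +0.150·(T−10) [T≤10 °C] = -1.6200
  SO₂ term: 1.77·1.4^0.52·exp(0.02·44-1.6200) = 1.006
  Sd branch = 0.102·Sd^0.62·e^(0.033·RH+0.04·T) = 7.196 μm/a
  sum: 1.006 + 7.196 → r_corr = 8.202 μm/a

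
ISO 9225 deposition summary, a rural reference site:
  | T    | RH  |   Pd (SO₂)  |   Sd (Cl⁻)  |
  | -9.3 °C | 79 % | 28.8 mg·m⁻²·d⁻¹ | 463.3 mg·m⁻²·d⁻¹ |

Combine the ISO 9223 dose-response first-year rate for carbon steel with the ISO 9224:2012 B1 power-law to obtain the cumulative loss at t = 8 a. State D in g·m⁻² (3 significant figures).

D(8) = 1.06e+03 g·m⁻²

carbon steel: f(T) = +0.150·(T−10) [T≤10 °C] = -2.8950
  SO₂ term: 1.77·28.8^0.52·exp(0.02·79-2.8950) = 2.727
  Cl⁻ term: 0.102·463.3^0.62·exp(0.033·79+0.04·-9.3) = 42.86
  sum: 2.727 + 42.86 → r_corr = 45.59 μm/a
ISO 9224: D(t) = r_corr · t^b with b = 0.523 (carbon steel, B1)
  D(8) = 45.59 × 8^0.523 = 45.59 × 2.967 = 135.3 μm
  Mass loss = 135.3 μm × 7.85 g/cm³ = 1062 g·m⁻²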